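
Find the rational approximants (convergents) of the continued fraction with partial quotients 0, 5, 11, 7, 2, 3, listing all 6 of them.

0/1, 1/5, 11/56, 78/397, 167/850, 579/2947

Using the convergent recurrence p_i = a_i*p_{i-1} + p_{i-2}, q_i = a_i*q_{i-1} + q_{i-2} with p_{-2}=0, p_{-1}=1, q_{-2}=1, q_{-1}=0:
  i=0: a_0=0, p_0 = 0*1 + 0 = 0, q_0 = 0*0 + 1 = 1.
  i=1: a_1=5, p_1 = 5*0 + 1 = 1, q_1 = 5*1 + 0 = 5.
  i=2: a_2=11, p_2 = 11*1 + 0 = 11, q_2 = 11*5 + 1 = 56.
  i=3: a_3=7, p_3 = 7*11 + 1 = 78, q_3 = 7*56 + 5 = 397.
  i=4: a_4=2, p_4 = 2*78 + 11 = 167, q_4 = 2*397 + 56 = 850.
  i=5: a_5=3, p_5 = 3*167 + 78 = 579, q_5 = 3*850 + 397 = 2947.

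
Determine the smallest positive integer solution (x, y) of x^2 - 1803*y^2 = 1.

(x, y) = (203137, 4784)

First expand sqrt(1803) as a continued fraction. With x_i = (sqrt(1803) + m_i)/d_i and (m_0, d_0) = (0, 1): a_0 = floor(sqrt(1803)) = 42, since 42^2 = 1764 <= 1803 < 1849 = 43^2.
Iterate m_{i+1} = d_i*a_i - m_i, d_{i+1} = (1803 - m_{i+1}^2)/d_i, a_{i+1} = floor((a_0 + m_{i+1})/d_{i+1}):
  m_1 = 1*42 - 0 = 42, d_1 = (1803 - 42^2)/1 = 39/1 = 39, a_1 = floor((42 + 42)/39) = 2.
  m_2 = 39*2 - 42 = 36, d_2 = (1803 - 36^2)/39 = 507/39 = 13, a_2 = floor((42 + 36)/13) = 6.
  m_3 = 13*6 - 36 = 42, d_3 = (1803 - 42^2)/13 = 39/13 = 3, a_3 = floor((42 + 42)/3) = 28.
  m_4 = 3*28 - 42 = 42, d_4 = (1803 - 42^2)/3 = 39/3 = 13, a_4 = floor((42 + 42)/13) = 6.
  m_5 = 13*6 - 42 = 36, d_5 = (1803 - 36^2)/13 = 507/13 = 39, a_5 = floor((42 + 36)/39) = 2.
  m_6 = 39*2 - 36 = 42, d_6 = (1803 - 42^2)/39 = 39/39 = 1, a_6 = floor((42 + 42)/1) = 84.
  m_7 = 1*84 - 42 = 42, d_7 = (1803 - 42^2)/1 = 39/1 = 39: (m_7, d_7) = (m_1, d_1) = (42, 39), so from here the quotients repeat a_1, ..., a_6; the period length is 6.
So sqrt(1803) = [42; (2, 6, 28, 6, 2, 84)] with period length k = 6.
k is even, so the fundamental solution of x^2 - 1803y^2 = 1 is (p_{k-1}, q_{k-1}) = (p_5, q_5); compute convergents through index 5.
Convergents (p_i = a_i*p_{i-1} + p_{i-2}, q_i = a_i*q_{i-1} + q_{i-2} with p_{-2}=0, p_{-1}=1, q_{-2}=1, q_{-1}=0):
  i=0: a_0=42, p_0 = 42*1 + 0 = 42, q_0 = 42*0 + 1 = 1.
  i=1: a_1=2, p_1 = 2*42 + 1 = 85, q_1 = 2*1 + 0 = 2.
  i=2: a_2=6, p_2 = 6*85 + 42 = 552, q_2 = 6*2 + 1 = 13.
  i=3: a_3=28, p_3 = 28*552 + 85 = 15541, q_3 = 28*13 + 2 = 366.
  i=4: a_4=6, p_4 = 6*15541 + 552 = 93798, q_4 = 6*366 + 13 = 2209.
  i=5: a_5=2, p_5 = 2*93798 + 15541 = 203137, q_5 = 2*2209 + 366 = 4784.
Check: 203137^2 - 1803*4784^2 = 41264640769 - 41264640768 = 1, so (x, y) = (203137, 4784) solves the equation, and by the theorem it is the least positive solution.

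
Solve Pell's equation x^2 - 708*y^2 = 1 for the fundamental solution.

First expand sqrt(708) as a continued fraction. With x_i = (sqrt(708) + m_i)/d_i and (m_0, d_0) = (0, 1): a_0 = floor(sqrt(708)) = 26, since 26^2 = 676 <= 708 < 729 = 27^2.
Iterate m_{i+1} = d_i*a_i - m_i, d_{i+1} = (708 - m_{i+1}^2)/d_i, a_{i+1} = floor((a_0 + m_{i+1})/d_{i+1}):
  m_1 = 1*26 - 0 = 26, d_1 = (708 - 26^2)/1 = 32/1 = 32, a_1 = floor((26 + 26)/32) = 1.
  m_2 = 32*1 - 26 = 6, d_2 = (708 - 6^2)/32 = 672/32 = 21, a_2 = floor((26 + 6)/21) = 1.
  m_3 = 21*1 - 6 = 15, d_3 = (708 - 15^2)/21 = 483/21 = 23, a_3 = floor((26 + 15)/23) = 1.
  m_4 = 23*1 - 15 = 8, d_4 = (708 - 8^2)/23 = 644/23 = 28, a_4 = floor((26 + 8)/28) = 1.
  m_5 = 28*1 - 8 = 20, d_5 = (708 - 20^2)/28 = 308/28 = 11, a_5 = floor((26 + 20)/11) = 4.
  m_6 = 11*4 - 20 = 24, d_6 = (708 - 24^2)/11 = 132/11 = 12, a_6 = floor((26 + 24)/12) = 4.
  m_7 = 12*4 - 24 = 24, d_7 = (708 - 24^2)/12 = 132/12 = 11, a_7 = floor((26 + 24)/11) = 4.
  m_8 = 11*4 - 24 = 20, d_8 = (708 - 20^2)/11 = 308/11 = 28, a_8 = floor((26 + 20)/28) = 1.
  m_9 = 28*1 - 20 = 8, d_9 = (708 - 8^2)/28 = 644/28 = 23, a_9 = floor((26 + 8)/23) = 1.
  m_10 = 23*1 - 8 = 15, d_10 = (708 - 15^2)/23 = 483/23 = 21, a_10 = floor((26 + 15)/21) = 1.
  m_11 = 21*1 - 15 = 6, d_11 = (708 - 6^2)/21 = 672/21 = 32, a_11 = floor((26 + 6)/32) = 1.
  m_12 = 32*1 - 6 = 26, d_12 = (708 - 26^2)/32 = 32/32 = 1, a_12 = floor((26 + 26)/1) = 52.
  m_13 = 1*52 - 26 = 26, d_13 = (708 - 26^2)/1 = 32/1 = 32: (m_13, d_13) = (m_1, d_1) = (26, 32), so from here the quotients repeat a_1, ..., a_12; the period length is 12.
So sqrt(708) = [26; (1, 1, 1, 1, 4, 4, 4, 1, 1, 1, 1, 52)] with period length k = 12.
k is even, so the fundamental solution of x^2 - 708y^2 = 1 is (p_{k-1}, q_{k-1}) = (p_11, q_11); compute convergents through index 11.
Convergents (p_i = a_i*p_{i-1} + p_{i-2}, q_i = a_i*q_{i-1} + q_{i-2} with p_{-2}=0, p_{-1}=1, q_{-2}=1, q_{-1}=0):
  i=0: a_0=26, p_0 = 26*1 + 0 = 26, q_0 = 26*0 + 1 = 1.
  i=1: a_1=1, p_1 = 1*26 + 1 = 27, q_1 = 1*1 + 0 = 1.
  i=2: a_2=1, p_2 = 1*27 + 26 = 53, q_2 = 1*1 + 1 = 2.
  i=3: a_3=1, p_3 = 1*53 + 27 = 80, q_3 = 1*2 + 1 = 3.
  i=4: a_4=1, p_4 = 1*80 + 53 = 133, q_4 = 1*3 + 2 = 5.
  i=5: a_5=4, p_5 = 4*133 + 80 = 612, q_5 = 4*5 + 3 = 23.
  i=6: a_6=4, p_6 = 4*612 + 133 = 2581, q_6 = 4*23 + 5 = 97.
  i=7: a_7=4, p_7 = 4*2581 + 612 = 10936, q_7 = 4*97 + 23 = 411.
  i=8: a_8=1, p_8 = 1*10936 + 2581 = 13517, q_8 = 1*411 + 97 = 508.
  i=9: a_9=1, p_9 = 1*13517 + 10936 = 24453, q_9 = 1*508 + 411 = 919.
  i=10: a_10=1, p_10 = 1*24453 + 13517 = 37970, q_10 = 1*919 + 508 = 1427.
  i=11: a_11=1, p_11 = 1*37970 + 24453 = 62423, q_11 = 1*1427 + 919 = 2346.
Check: 62423^2 - 708*2346^2 = 3896630929 - 3896630928 = 1, so (x, y) = (62423, 2346) solves the equation, and by the theorem it is the least positive solution.

(x, y) = (62423, 2346)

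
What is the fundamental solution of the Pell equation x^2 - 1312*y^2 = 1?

(x, y) = (53137, 1467)

First expand sqrt(1312) as a continued fraction. With x_i = (sqrt(1312) + m_i)/d_i and (m_0, d_0) = (0, 1): a_0 = floor(sqrt(1312)) = 36, since 36^2 = 1296 <= 1312 < 1369 = 37^2.
Iterate m_{i+1} = d_i*a_i - m_i, d_{i+1} = (1312 - m_{i+1}^2)/d_i, a_{i+1} = floor((a_0 + m_{i+1})/d_{i+1}):
  m_1 = 1*36 - 0 = 36, d_1 = (1312 - 36^2)/1 = 16/1 = 16, a_1 = floor((36 + 36)/16) = 4.
  m_2 = 16*4 - 36 = 28, d_2 = (1312 - 28^2)/16 = 528/16 = 33, a_2 = floor((36 + 28)/33) = 1.
  m_3 = 33*1 - 28 = 5, d_3 = (1312 - 5^2)/33 = 1287/33 = 39, a_3 = floor((36 + 5)/39) = 1.
  m_4 = 39*1 - 5 = 34, d_4 = (1312 - 34^2)/39 = 156/39 = 4, a_4 = floor((36 + 34)/4) = 17.
  m_5 = 4*17 - 34 = 34, d_5 = (1312 - 34^2)/4 = 156/4 = 39, a_5 = floor((36 + 34)/39) = 1.
  m_6 = 39*1 - 34 = 5, d_6 = (1312 - 5^2)/39 = 1287/39 = 33, a_6 = floor((36 + 5)/33) = 1.
  m_7 = 33*1 - 5 = 28, d_7 = (1312 - 28^2)/33 = 528/33 = 16, a_7 = floor((36 + 28)/16) = 4.
  m_8 = 16*4 - 28 = 36, d_8 = (1312 - 36^2)/16 = 16/16 = 1, a_8 = floor((36 + 36)/1) = 72.
  m_9 = 1*72 - 36 = 36, d_9 = (1312 - 36^2)/1 = 16/1 = 16: (m_9, d_9) = (m_1, d_1) = (36, 16), so from here the quotients repeat a_1, ..., a_8; the period length is 8.
So sqrt(1312) = [36; (4, 1, 1, 17, 1, 1, 4, 72)] with period length k = 8.
k is even, so the fundamental solution of x^2 - 1312y^2 = 1 is (p_{k-1}, q_{k-1}) = (p_7, q_7); compute convergents through index 7.
Convergents (p_i = a_i*p_{i-1} + p_{i-2}, q_i = a_i*q_{i-1} + q_{i-2} with p_{-2}=0, p_{-1}=1, q_{-2}=1, q_{-1}=0):
  i=0: a_0=36, p_0 = 36*1 + 0 = 36, q_0 = 36*0 + 1 = 1.
  i=1: a_1=4, p_1 = 4*36 + 1 = 145, q_1 = 4*1 + 0 = 4.
  i=2: a_2=1, p_2 = 1*145 + 36 = 181, q_2 = 1*4 + 1 = 5.
  i=3: a_3=1, p_3 = 1*181 + 145 = 326, q_3 = 1*5 + 4 = 9.
  i=4: a_4=17, p_4 = 17*326 + 181 = 5723, q_4 = 17*9 + 5 = 158.
  i=5: a_5=1, p_5 = 1*5723 + 326 = 6049, q_5 = 1*158 + 9 = 167.
  i=6: a_6=1, p_6 = 1*6049 + 5723 = 11772, q_6 = 1*167 + 158 = 325.
  i=7: a_7=4, p_7 = 4*11772 + 6049 = 53137, q_7 = 4*325 + 167 = 1467.
Check: 53137^2 - 1312*1467^2 = 2823540769 - 2823540768 = 1, so (x, y) = (53137, 1467) solves the equation, and by the theorem it is the least positive solution.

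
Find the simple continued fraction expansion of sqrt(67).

[8; (5, 2, 1, 1, 7, 1, 1, 2, 5, 16)]

Write x_i = (sqrt(67) + m_i)/d_i with (m_0, d_0) = (0, 1). a_0 = floor(sqrt(67)) = 8, since 8^2 = 64 <= 67 < 81 = 9^2.
Iterate m_{i+1} = d_i*a_i - m_i, d_{i+1} = (67 - m_{i+1}^2)/d_i, a_{i+1} = floor((a_0 + m_{i+1})/d_{i+1}):
  m_1 = 1*8 - 0 = 8, d_1 = (67 - 8^2)/1 = 3/1 = 3, a_1 = floor((8 + 8)/3) = 5.
  m_2 = 3*5 - 8 = 7, d_2 = (67 - 7^2)/3 = 18/3 = 6, a_2 = floor((8 + 7)/6) = 2.
  m_3 = 6*2 - 7 = 5, d_3 = (67 - 5^2)/6 = 42/6 = 7, a_3 = floor((8 + 5)/7) = 1.
  m_4 = 7*1 - 5 = 2, d_4 = (67 - 2^2)/7 = 63/7 = 9, a_4 = floor((8 + 2)/9) = 1.
  m_5 = 9*1 - 2 = 7, d_5 = (67 - 7^2)/9 = 18/9 = 2, a_5 = floor((8 + 7)/2) = 7.
  m_6 = 2*7 - 7 = 7, d_6 = (67 - 7^2)/2 = 18/2 = 9, a_6 = floor((8 + 7)/9) = 1.
  m_7 = 9*1 - 7 = 2, d_7 = (67 - 2^2)/9 = 63/9 = 7, a_7 = floor((8 + 2)/7) = 1.
  m_8 = 7*1 - 2 = 5, d_8 = (67 - 5^2)/7 = 42/7 = 6, a_8 = floor((8 + 5)/6) = 2.
  m_9 = 6*2 - 5 = 7, d_9 = (67 - 7^2)/6 = 18/6 = 3, a_9 = floor((8 + 7)/3) = 5.
  m_10 = 3*5 - 7 = 8, d_10 = (67 - 8^2)/3 = 3/3 = 1, a_10 = floor((8 + 8)/1) = 16.
  m_11 = 1*16 - 8 = 8, d_11 = (67 - 8^2)/1 = 3/1 = 3: (m_11, d_11) = (m_1, d_1) = (8, 3), so from here the quotients repeat a_1, ..., a_10; the period length is 10.
Hence the expansion of sqrt(67) is a_0 = 8 followed by the repeating block 5, 2, 1, 1, 7, 1, 1, 2, 5, 16 (period 10).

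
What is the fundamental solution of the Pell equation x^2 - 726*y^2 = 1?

First expand sqrt(726) as a continued fraction. With x_i = (sqrt(726) + m_i)/d_i and (m_0, d_0) = (0, 1): a_0 = floor(sqrt(726)) = 26, since 26^2 = 676 <= 726 < 729 = 27^2.
Iterate m_{i+1} = d_i*a_i - m_i, d_{i+1} = (726 - m_{i+1}^2)/d_i, a_{i+1} = floor((a_0 + m_{i+1})/d_{i+1}):
  m_1 = 1*26 - 0 = 26, d_1 = (726 - 26^2)/1 = 50/1 = 50, a_1 = floor((26 + 26)/50) = 1.
  m_2 = 50*1 - 26 = 24, d_2 = (726 - 24^2)/50 = 150/50 = 3, a_2 = floor((26 + 24)/3) = 16.
  m_3 = 3*16 - 24 = 24, d_3 = (726 - 24^2)/3 = 150/3 = 50, a_3 = floor((26 + 24)/50) = 1.
  m_4 = 50*1 - 24 = 26, d_4 = (726 - 26^2)/50 = 50/50 = 1, a_4 = floor((26 + 26)/1) = 52.
  m_5 = 1*52 - 26 = 26, d_5 = (726 - 26^2)/1 = 50/1 = 50: (m_5, d_5) = (m_1, d_1) = (26, 50), so from here the quotients repeat a_1, ..., a_4; the period length is 4.
So sqrt(726) = [26; (1, 16, 1, 52)] with period length k = 4.
k is even, so the fundamental solution of x^2 - 726y^2 = 1 is (p_{k-1}, q_{k-1}) = (p_3, q_3); compute convergents through index 3.
Convergents (p_i = a_i*p_{i-1} + p_{i-2}, q_i = a_i*q_{i-1} + q_{i-2} with p_{-2}=0, p_{-1}=1, q_{-2}=1, q_{-1}=0):
  i=0: a_0=26, p_0 = 26*1 + 0 = 26, q_0 = 26*0 + 1 = 1.
  i=1: a_1=1, p_1 = 1*26 + 1 = 27, q_1 = 1*1 + 0 = 1.
  i=2: a_2=16, p_2 = 16*27 + 26 = 458, q_2 = 16*1 + 1 = 17.
  i=3: a_3=1, p_3 = 1*458 + 27 = 485, q_3 = 1*17 + 1 = 18.
Check: 485^2 - 726*18^2 = 235225 - 235224 = 1, so (x, y) = (485, 18) solves the equation, and by the theorem it is the least positive solution.

(x, y) = (485, 18)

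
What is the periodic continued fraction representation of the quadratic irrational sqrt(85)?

Write x_i = (sqrt(85) + m_i)/d_i with (m_0, d_0) = (0, 1). a_0 = floor(sqrt(85)) = 9, since 9^2 = 81 <= 85 < 100 = 10^2.
Iterate m_{i+1} = d_i*a_i - m_i, d_{i+1} = (85 - m_{i+1}^2)/d_i, a_{i+1} = floor((a_0 + m_{i+1})/d_{i+1}):
  m_1 = 1*9 - 0 = 9, d_1 = (85 - 9^2)/1 = 4/1 = 4, a_1 = floor((9 + 9)/4) = 4.
  m_2 = 4*4 - 9 = 7, d_2 = (85 - 7^2)/4 = 36/4 = 9, a_2 = floor((9 + 7)/9) = 1.
  m_3 = 9*1 - 7 = 2, d_3 = (85 - 2^2)/9 = 81/9 = 9, a_3 = floor((9 + 2)/9) = 1.
  m_4 = 9*1 - 2 = 7, d_4 = (85 - 7^2)/9 = 36/9 = 4, a_4 = floor((9 + 7)/4) = 4.
  m_5 = 4*4 - 7 = 9, d_5 = (85 - 9^2)/4 = 4/4 = 1, a_5 = floor((9 + 9)/1) = 18.
  m_6 = 1*18 - 9 = 9, d_6 = (85 - 9^2)/1 = 4/1 = 4: (m_6, d_6) = (m_1, d_1) = (9, 4), so from here the quotients repeat a_1, ..., a_5; the period length is 5.
Hence the expansion of sqrt(85) is a_0 = 9 followed by the repeating block 4, 1, 1, 4, 18 (period 5).

[9; (4, 1, 1, 4, 18)]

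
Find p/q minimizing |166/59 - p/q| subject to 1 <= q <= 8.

14/5

Expand x = 166/59 as a continued fraction with the Euclidean algorithm:
  166 = 2*59 + 48, so a_0 = 2.
  59 = 1*48 + 11, so a_1 = 1.
  48 = 4*11 + 4, so a_2 = 4.
  11 = 2*4 + 3, so a_3 = 2.
  4 = 1*3 + 1, so a_4 = 1.
  3 = 3*1 + 0, so a_5 = 3.
so x = [2; 1, 4, 2, 1, 3].
Convergents (p_i = a_i*p_{i-1} + p_{i-2}, q_i = a_i*q_{i-1} + q_{i-2} with p_{-2}=0, p_{-1}=1, q_{-2}=1, q_{-1}=0), until the denominator exceeds 8:
  i=0: a_0=2, p_0 = 2*1 + 0 = 2, q_0 = 2*0 + 1 = 1.
  i=1: a_1=1, p_1 = 1*2 + 1 = 3, q_1 = 1*1 + 0 = 1.
  i=2: a_2=4, p_2 = 4*3 + 2 = 14, q_2 = 4*1 + 1 = 5.
  i=3: a_3=2, p_3 = 2*14 + 3 = 31, q_3 = 2*5 + 1 = 11.
q_3 = 11 > 8, so the last convergent with denominator <= 8 is p_2/q_2 = 14/5.
The closest fraction with denominator <= 8 is either p_2/q_2 or the intermediate fraction (k*p_2 + p_1)/(k*q_2 + q_1) with the largest k >= 1 whose denominator stays <= 8; these approach x as k grows, and every other convergent or intermediate fraction in range is farther away.
Largest k: floor((8 - q_1)/q_2) = floor((8 - 1)/5) = 1.
That gives (1*14 + 3)/(1*5 + 1) = 17/6.
Compare the errors: |x - 14/5| = |166*5 - 14*59|/(59*5) = 4/295, and |x - 17/6| = |166*6 - 17*59|/(59*6) = 7/354.
Cross-multiplying, 4*354 = 1416 < 2065 = 7*295, so 4/295 is smaller: the convergent 14/5 is closer to x than 17/6.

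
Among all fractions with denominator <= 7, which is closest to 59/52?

8/7

Expand x = 59/52 as a continued fraction with the Euclidean algorithm:
  59 = 1*52 + 7, so a_0 = 1.
  52 = 7*7 + 3, so a_1 = 7.
  7 = 2*3 + 1, so a_2 = 2.
  3 = 3*1 + 0, so a_3 = 3.
so x = [1; 7, 2, 3].
Convergents (p_i = a_i*p_{i-1} + p_{i-2}, q_i = a_i*q_{i-1} + q_{i-2} with p_{-2}=0, p_{-1}=1, q_{-2}=1, q_{-1}=0), until the denominator exceeds 7:
  i=0: a_0=1, p_0 = 1*1 + 0 = 1, q_0 = 1*0 + 1 = 1.
  i=1: a_1=7, p_1 = 7*1 + 1 = 8, q_1 = 7*1 + 0 = 7.
  i=2: a_2=2, p_2 = 2*8 + 1 = 17, q_2 = 2*7 + 1 = 15.
q_2 = 15 > 7, so the last convergent with denominator <= 7 is p_1/q_1 = 8/7.
The closest fraction with denominator <= 7 is either p_1/q_1 or the intermediate fraction (k*p_1 + p_0)/(k*q_1 + q_0) with the largest k >= 1 whose denominator stays <= 7; these approach x as k grows, and every other convergent or intermediate fraction in range is farther away.
Largest k: floor((7 - q_0)/q_1) = floor((7 - 1)/7) = 0.
Since k = 0, no intermediate fraction beyond p_1/q_1 has denominator <= 7, so the convergent 8/7 is the closest (its error is |59*7 - 8*52|/(52*7) = 3/364).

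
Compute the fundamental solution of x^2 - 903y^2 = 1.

First expand sqrt(903) as a continued fraction. With x_i = (sqrt(903) + m_i)/d_i and (m_0, d_0) = (0, 1): a_0 = floor(sqrt(903)) = 30, since 30^2 = 900 <= 903 < 961 = 31^2.
Iterate m_{i+1} = d_i*a_i - m_i, d_{i+1} = (903 - m_{i+1}^2)/d_i, a_{i+1} = floor((a_0 + m_{i+1})/d_{i+1}):
  m_1 = 1*30 - 0 = 30, d_1 = (903 - 30^2)/1 = 3/1 = 3, a_1 = floor((30 + 30)/3) = 20.
  m_2 = 3*20 - 30 = 30, d_2 = (903 - 30^2)/3 = 3/3 = 1, a_2 = floor((30 + 30)/1) = 60.
  m_3 = 1*60 - 30 = 30, d_3 = (903 - 30^2)/1 = 3/1 = 3: (m_3, d_3) = (m_1, d_1) = (30, 3), so from here the quotients repeat a_1, a_2; the period length is 2.
So sqrt(903) = [30; (20, 60)] with period length k = 2.
k is even, so the fundamental solution of x^2 - 903y^2 = 1 is (p_{k-1}, q_{k-1}) = (p_1, q_1); compute convergents through index 1.
Convergents (p_i = a_i*p_{i-1} + p_{i-2}, q_i = a_i*q_{i-1} + q_{i-2} with p_{-2}=0, p_{-1}=1, q_{-2}=1, q_{-1}=0):
  i=0: a_0=30, p_0 = 30*1 + 0 = 30, q_0 = 30*0 + 1 = 1.
  i=1: a_1=20, p_1 = 20*30 + 1 = 601, q_1 = 20*1 + 0 = 20.
Check: 601^2 - 903*20^2 = 361201 - 361200 = 1, so (x, y) = (601, 20) solves the equation, and by the theorem it is the least positive solution.

(x, y) = (601, 20)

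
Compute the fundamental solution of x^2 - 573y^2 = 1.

First expand sqrt(573) as a continued fraction. With x_i = (sqrt(573) + m_i)/d_i and (m_0, d_0) = (0, 1): a_0 = floor(sqrt(573)) = 23, since 23^2 = 529 <= 573 < 576 = 24^2.
Iterate m_{i+1} = d_i*a_i - m_i, d_{i+1} = (573 - m_{i+1}^2)/d_i, a_{i+1} = floor((a_0 + m_{i+1})/d_{i+1}):
  m_1 = 1*23 - 0 = 23, d_1 = (573 - 23^2)/1 = 44/1 = 44, a_1 = floor((23 + 23)/44) = 1.
  m_2 = 44*1 - 23 = 21, d_2 = (573 - 21^2)/44 = 132/44 = 3, a_2 = floor((23 + 21)/3) = 14.
  m_3 = 3*14 - 21 = 21, d_3 = (573 - 21^2)/3 = 132/3 = 44, a_3 = floor((23 + 21)/44) = 1.
  m_4 = 44*1 - 21 = 23, d_4 = (573 - 23^2)/44 = 44/44 = 1, a_4 = floor((23 + 23)/1) = 46.
  m_5 = 1*46 - 23 = 23, d_5 = (573 - 23^2)/1 = 44/1 = 44: (m_5, d_5) = (m_1, d_1) = (23, 44), so from here the quotients repeat a_1, ..., a_4; the period length is 4.
So sqrt(573) = [23; (1, 14, 1, 46)] with period length k = 4.
k is even, so the fundamental solution of x^2 - 573y^2 = 1 is (p_{k-1}, q_{k-1}) = (p_3, q_3); compute convergents through index 3.
Convergents (p_i = a_i*p_{i-1} + p_{i-2}, q_i = a_i*q_{i-1} + q_{i-2} with p_{-2}=0, p_{-1}=1, q_{-2}=1, q_{-1}=0):
  i=0: a_0=23, p_0 = 23*1 + 0 = 23, q_0 = 23*0 + 1 = 1.
  i=1: a_1=1, p_1 = 1*23 + 1 = 24, q_1 = 1*1 + 0 = 1.
  i=2: a_2=14, p_2 = 14*24 + 23 = 359, q_2 = 14*1 + 1 = 15.
  i=3: a_3=1, p_3 = 1*359 + 24 = 383, q_3 = 1*15 + 1 = 16.
Check: 383^2 - 573*16^2 = 146689 - 146688 = 1, so (x, y) = (383, 16) solves the equation, and by the theorem it is the least positive solution.

(x, y) = (383, 16)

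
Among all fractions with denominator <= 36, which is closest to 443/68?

228/35

Expand x = 443/68 as a continued fraction with the Euclidean algorithm:
  443 = 6*68 + 35, so a_0 = 6.
  68 = 1*35 + 33, so a_1 = 1.
  35 = 1*33 + 2, so a_2 = 1.
  33 = 16*2 + 1, so a_3 = 16.
  2 = 2*1 + 0, so a_4 = 2.
so x = [6; 1, 1, 16, 2].
Convergents (p_i = a_i*p_{i-1} + p_{i-2}, q_i = a_i*q_{i-1} + q_{i-2} with p_{-2}=0, p_{-1}=1, q_{-2}=1, q_{-1}=0), until the denominator exceeds 36:
  i=0: a_0=6, p_0 = 6*1 + 0 = 6, q_0 = 6*0 + 1 = 1.
  i=1: a_1=1, p_1 = 1*6 + 1 = 7, q_1 = 1*1 + 0 = 1.
  i=2: a_2=1, p_2 = 1*7 + 6 = 13, q_2 = 1*1 + 1 = 2.
  i=3: a_3=16, p_3 = 16*13 + 7 = 215, q_3 = 16*2 + 1 = 33.
  i=4: a_4=2, p_4 = 2*215 + 13 = 443, q_4 = 2*33 + 2 = 68.
q_4 = 68 > 36, so the last convergent with denominator <= 36 is p_3/q_3 = 215/33.
The closest fraction with denominator <= 36 is either p_3/q_3 or the intermediate fraction (k*p_3 + p_2)/(k*q_3 + q_2) with the largest k >= 1 whose denominator stays <= 36; these approach x as k grows, and every other convergent or intermediate fraction in range is farther away.
Largest k: floor((36 - q_2)/q_3) = floor((36 - 2)/33) = 1.
That gives (1*215 + 13)/(1*33 + 2) = 228/35.
Compare the errors: |x - 215/33| = |443*33 - 215*68|/(68*33) = 1/2244, and |x - 228/35| = |443*35 - 228*68|/(68*35) = 1/2380.
Cross-multiplying, 1*2244 = 2244 < 2380 = 1*2380, so 1/2380 is smaller: the intermediate fraction 228/35 is closer to x than 215/33.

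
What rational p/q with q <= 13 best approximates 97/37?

Expand x = 97/37 as a continued fraction with the Euclidean algorithm:
  97 = 2*37 + 23, so a_0 = 2.
  37 = 1*23 + 14, so a_1 = 1.
  23 = 1*14 + 9, so a_2 = 1.
  14 = 1*9 + 5, so a_3 = 1.
  9 = 1*5 + 4, so a_4 = 1.
  5 = 1*4 + 1, so a_5 = 1.
  4 = 4*1 + 0, so a_6 = 4.
so x = [2; 1, 1, 1, 1, 1, 4].
Convergents (p_i = a_i*p_{i-1} + p_{i-2}, q_i = a_i*q_{i-1} + q_{i-2} with p_{-2}=0, p_{-1}=1, q_{-2}=1, q_{-1}=0), until the denominator exceeds 13:
  i=0: a_0=2, p_0 = 2*1 + 0 = 2, q_0 = 2*0 + 1 = 1.
  i=1: a_1=1, p_1 = 1*2 + 1 = 3, q_1 = 1*1 + 0 = 1.
  i=2: a_2=1, p_2 = 1*3 + 2 = 5, q_2 = 1*1 + 1 = 2.
  i=3: a_3=1, p_3 = 1*5 + 3 = 8, q_3 = 1*2 + 1 = 3.
  i=4: a_4=1, p_4 = 1*8 + 5 = 13, q_4 = 1*3 + 2 = 5.
  i=5: a_5=1, p_5 = 1*13 + 8 = 21, q_5 = 1*5 + 3 = 8.
  i=6: a_6=4, p_6 = 4*21 + 13 = 97, q_6 = 4*8 + 5 = 37.
q_6 = 37 > 13, so the last convergent with denominator <= 13 is p_5/q_5 = 21/8.
The closest fraction with denominator <= 13 is either p_5/q_5 or the intermediate fraction (k*p_5 + p_4)/(k*q_5 + q_4) with the largest k >= 1 whose denominator stays <= 13; these approach x as k grows, and every other convergent or intermediate fraction in range is farther away.
Largest k: floor((13 - q_4)/q_5) = floor((13 - 5)/8) = 1.
That gives (1*21 + 13)/(1*8 + 5) = 34/13.
Compare the errors: |x - 21/8| = |97*8 - 21*37|/(37*8) = 1/296, and |x - 34/13| = |97*13 - 34*37|/(37*13) = 3/481.
Cross-multiplying, 1*481 = 481 < 888 = 3*296, so 1/296 is smaller: the convergent 21/8 is closer to x than 34/13.

21/8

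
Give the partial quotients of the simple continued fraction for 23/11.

[2; 11]

Run the Euclidean algorithm on 23 and 11; the successive quotients are the partial quotients a_0, a_1, ... (each step inverts the fractional part left over by the previous one):
  23 = 2*11 + 1, so a_0 = 2.
  11 = 11*1 + 0, so a_1 = 11.
The remainder reaches 0 after 2 divisions, so the expansion has 2 partial quotients, read off in order.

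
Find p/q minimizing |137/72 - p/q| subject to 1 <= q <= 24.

40/21

Expand x = 137/72 as a continued fraction with the Euclidean algorithm:
  137 = 1*72 + 65, so a_0 = 1.
  72 = 1*65 + 7, so a_1 = 1.
  65 = 9*7 + 2, so a_2 = 9.
  7 = 3*2 + 1, so a_3 = 3.
  2 = 2*1 + 0, so a_4 = 2.
so x = [1; 1, 9, 3, 2].
Convergents (p_i = a_i*p_{i-1} + p_{i-2}, q_i = a_i*q_{i-1} + q_{i-2} with p_{-2}=0, p_{-1}=1, q_{-2}=1, q_{-1}=0), until the denominator exceeds 24:
  i=0: a_0=1, p_0 = 1*1 + 0 = 1, q_0 = 1*0 + 1 = 1.
  i=1: a_1=1, p_1 = 1*1 + 1 = 2, q_1 = 1*1 + 0 = 1.
  i=2: a_2=9, p_2 = 9*2 + 1 = 19, q_2 = 9*1 + 1 = 10.
  i=3: a_3=3, p_3 = 3*19 + 2 = 59, q_3 = 3*10 + 1 = 31.
q_3 = 31 > 24, so the last convergent with denominator <= 24 is p_2/q_2 = 19/10.
The closest fraction with denominator <= 24 is either p_2/q_2 or the intermediate fraction (k*p_2 + p_1)/(k*q_2 + q_1) with the largest k >= 1 whose denominator stays <= 24; these approach x as k grows, and every other convergent or intermediate fraction in range is farther away.
Largest k: floor((24 - q_1)/q_2) = floor((24 - 1)/10) = 2.
That gives (2*19 + 2)/(2*10 + 1) = 40/21.
Compare the errors: |x - 19/10| = |137*10 - 19*72|/(72*10) = 2/720, and |x - 40/21| = |137*21 - 40*72|/(72*21) = 3/1512.
Cross-multiplying, 3*720 = 2160 < 3024 = 2*1512, so 3/1512 is smaller: the intermediate fraction 40/21 is closer to x than 19/10.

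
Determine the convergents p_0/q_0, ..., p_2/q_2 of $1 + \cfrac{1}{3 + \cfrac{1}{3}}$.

Using the convergent recurrence p_i = a_i*p_{i-1} + p_{i-2}, q_i = a_i*q_{i-1} + q_{i-2} with p_{-2}=0, p_{-1}=1, q_{-2}=1, q_{-1}=0:
  i=0: a_0=1, p_0 = 1*1 + 0 = 1, q_0 = 1*0 + 1 = 1.
  i=1: a_1=3, p_1 = 3*1 + 1 = 4, q_1 = 3*1 + 0 = 3.
  i=2: a_2=3, p_2 = 3*4 + 1 = 13, q_2 = 3*3 + 1 = 10.

1/1, 4/3, 13/10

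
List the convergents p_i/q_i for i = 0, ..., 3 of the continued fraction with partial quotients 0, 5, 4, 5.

0/1, 1/5, 4/21, 21/110

Using the convergent recurrence p_i = a_i*p_{i-1} + p_{i-2}, q_i = a_i*q_{i-1} + q_{i-2} with p_{-2}=0, p_{-1}=1, q_{-2}=1, q_{-1}=0:
  i=0: a_0=0, p_0 = 0*1 + 0 = 0, q_0 = 0*0 + 1 = 1.
  i=1: a_1=5, p_1 = 5*0 + 1 = 1, q_1 = 5*1 + 0 = 5.
  i=2: a_2=4, p_2 = 4*1 + 0 = 4, q_2 = 4*5 + 1 = 21.
  i=3: a_3=5, p_3 = 5*4 + 1 = 21, q_3 = 5*21 + 5 = 110.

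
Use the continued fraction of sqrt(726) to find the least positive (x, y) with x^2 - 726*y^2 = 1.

First expand sqrt(726) as a continued fraction. With x_i = (sqrt(726) + m_i)/d_i and (m_0, d_0) = (0, 1): a_0 = floor(sqrt(726)) = 26, since 26^2 = 676 <= 726 < 729 = 27^2.
Iterate m_{i+1} = d_i*a_i - m_i, d_{i+1} = (726 - m_{i+1}^2)/d_i, a_{i+1} = floor((a_0 + m_{i+1})/d_{i+1}):
  m_1 = 1*26 - 0 = 26, d_1 = (726 - 26^2)/1 = 50/1 = 50, a_1 = floor((26 + 26)/50) = 1.
  m_2 = 50*1 - 26 = 24, d_2 = (726 - 24^2)/50 = 150/50 = 3, a_2 = floor((26 + 24)/3) = 16.
  m_3 = 3*16 - 24 = 24, d_3 = (726 - 24^2)/3 = 150/3 = 50, a_3 = floor((26 + 24)/50) = 1.
  m_4 = 50*1 - 24 = 26, d_4 = (726 - 26^2)/50 = 50/50 = 1, a_4 = floor((26 + 26)/1) = 52.
  m_5 = 1*52 - 26 = 26, d_5 = (726 - 26^2)/1 = 50/1 = 50: (m_5, d_5) = (m_1, d_1) = (26, 50), so from here the quotients repeat a_1, ..., a_4; the period length is 4.
So sqrt(726) = [26; (1, 16, 1, 52)] with period length k = 4.
k is even, so the fundamental solution of x^2 - 726y^2 = 1 is (p_{k-1}, q_{k-1}) = (p_3, q_3); compute convergents through index 3.
Convergents (p_i = a_i*p_{i-1} + p_{i-2}, q_i = a_i*q_{i-1} + q_{i-2} with p_{-2}=0, p_{-1}=1, q_{-2}=1, q_{-1}=0):
  i=0: a_0=26, p_0 = 26*1 + 0 = 26, q_0 = 26*0 + 1 = 1.
  i=1: a_1=1, p_1 = 1*26 + 1 = 27, q_1 = 1*1 + 0 = 1.
  i=2: a_2=16, p_2 = 16*27 + 26 = 458, q_2 = 16*1 + 1 = 17.
  i=3: a_3=1, p_3 = 1*458 + 27 = 485, q_3 = 1*17 + 1 = 18.
Check: 485^2 - 726*18^2 = 235225 - 235224 = 1, so (x, y) = (485, 18) solves the equation, and by the theorem it is the least positive solution.

(x, y) = (485, 18)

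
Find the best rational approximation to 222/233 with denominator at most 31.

20/21

Expand x = 222/233 as a continued fraction with the Euclidean algorithm:
  222 = 0*233 + 222, so a_0 = 0.
  233 = 1*222 + 11, so a_1 = 1.
  222 = 20*11 + 2, so a_2 = 20.
  11 = 5*2 + 1, so a_3 = 5.
  2 = 2*1 + 0, so a_4 = 2.
so x = [0; 1, 20, 5, 2].
Convergents (p_i = a_i*p_{i-1} + p_{i-2}, q_i = a_i*q_{i-1} + q_{i-2} with p_{-2}=0, p_{-1}=1, q_{-2}=1, q_{-1}=0), until the denominator exceeds 31:
  i=0: a_0=0, p_0 = 0*1 + 0 = 0, q_0 = 0*0 + 1 = 1.
  i=1: a_1=1, p_1 = 1*0 + 1 = 1, q_1 = 1*1 + 0 = 1.
  i=2: a_2=20, p_2 = 20*1 + 0 = 20, q_2 = 20*1 + 1 = 21.
  i=3: a_3=5, p_3 = 5*20 + 1 = 101, q_3 = 5*21 + 1 = 106.
q_3 = 106 > 31, so the last convergent with denominator <= 31 is p_2/q_2 = 20/21.
The closest fraction with denominator <= 31 is either p_2/q_2 or the intermediate fraction (k*p_2 + p_1)/(k*q_2 + q_1) with the largest k >= 1 whose denominator stays <= 31; these approach x as k grows, and every other convergent or intermediate fraction in range is farther away.
Largest k: floor((31 - q_1)/q_2) = floor((31 - 1)/21) = 1.
That gives (1*20 + 1)/(1*21 + 1) = 21/22.
Compare the errors: |x - 20/21| = |222*21 - 20*233|/(233*21) = 2/4893, and |x - 21/22| = |222*22 - 21*233|/(233*22) = 9/5126.
Cross-multiplying, 2*5126 = 10252 < 44037 = 9*4893, so 2/4893 is smaller: the convergent 20/21 is closer to x than 21/22.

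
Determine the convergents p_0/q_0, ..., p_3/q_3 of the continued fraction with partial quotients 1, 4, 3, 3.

Using the convergent recurrence p_i = a_i*p_{i-1} + p_{i-2}, q_i = a_i*q_{i-1} + q_{i-2} with p_{-2}=0, p_{-1}=1, q_{-2}=1, q_{-1}=0:
  i=0: a_0=1, p_0 = 1*1 + 0 = 1, q_0 = 1*0 + 1 = 1.
  i=1: a_1=4, p_1 = 4*1 + 1 = 5, q_1 = 4*1 + 0 = 4.
  i=2: a_2=3, p_2 = 3*5 + 1 = 16, q_2 = 3*4 + 1 = 13.
  i=3: a_3=3, p_3 = 3*16 + 5 = 53, q_3 = 3*13 + 4 = 43.

1/1, 5/4, 16/13, 53/43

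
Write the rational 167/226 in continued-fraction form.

[0; 1, 2, 1, 4, 1, 9]

Run the Euclidean algorithm on 167 and 226; the successive quotients are the partial quotients a_0, a_1, ... (each step inverts the fractional part left over by the previous one):
  167 = 0*226 + 167, so a_0 = 0.
  226 = 1*167 + 59, so a_1 = 1.
  167 = 2*59 + 49, so a_2 = 2.
  59 = 1*49 + 10, so a_3 = 1.
  49 = 4*10 + 9, so a_4 = 4.
  10 = 1*9 + 1, so a_5 = 1.
  9 = 9*1 + 0, so a_6 = 9.
The remainder reaches 0 after 7 divisions, so the expansion has 7 partial quotients, read off in order.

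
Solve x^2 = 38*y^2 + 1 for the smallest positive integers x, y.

(x, y) = (37, 6)

First expand sqrt(38) as a continued fraction. With x_i = (sqrt(38) + m_i)/d_i and (m_0, d_0) = (0, 1): a_0 = floor(sqrt(38)) = 6, since 6^2 = 36 <= 38 < 49 = 7^2.
Iterate m_{i+1} = d_i*a_i - m_i, d_{i+1} = (38 - m_{i+1}^2)/d_i, a_{i+1} = floor((a_0 + m_{i+1})/d_{i+1}):
  m_1 = 1*6 - 0 = 6, d_1 = (38 - 6^2)/1 = 2/1 = 2, a_1 = floor((6 + 6)/2) = 6.
  m_2 = 2*6 - 6 = 6, d_2 = (38 - 6^2)/2 = 2/2 = 1, a_2 = floor((6 + 6)/1) = 12.
  m_3 = 1*12 - 6 = 6, d_3 = (38 - 6^2)/1 = 2/1 = 2: (m_3, d_3) = (m_1, d_1) = (6, 2), so from here the quotients repeat a_1, a_2; the period length is 2.
So sqrt(38) = [6; (6, 12)] with period length k = 2.
k is even, so the fundamental solution of x^2 - 38y^2 = 1 is (p_{k-1}, q_{k-1}) = (p_1, q_1); compute convergents through index 1.
Convergents (p_i = a_i*p_{i-1} + p_{i-2}, q_i = a_i*q_{i-1} + q_{i-2} with p_{-2}=0, p_{-1}=1, q_{-2}=1, q_{-1}=0):
  i=0: a_0=6, p_0 = 6*1 + 0 = 6, q_0 = 6*0 + 1 = 1.
  i=1: a_1=6, p_1 = 6*6 + 1 = 37, q_1 = 6*1 + 0 = 6.
Check: 37^2 - 38*6^2 = 1369 - 1368 = 1, so (x, y) = (37, 6) solves the equation, and by the theorem it is the least positive solution.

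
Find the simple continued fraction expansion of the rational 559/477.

Run the Euclidean algorithm on 559 and 477; the successive quotients are the partial quotients a_0, a_1, ... (each step inverts the fractional part left over by the previous one):
  559 = 1*477 + 82, so a_0 = 1.
  477 = 5*82 + 67, so a_1 = 5.
  82 = 1*67 + 15, so a_2 = 1.
  67 = 4*15 + 7, so a_3 = 4.
  15 = 2*7 + 1, so a_4 = 2.
  7 = 7*1 + 0, so a_5 = 7.
The remainder reaches 0 after 6 divisions, so the expansion has 6 partial quotients, read off in order.

[1; 5, 1, 4, 2, 7]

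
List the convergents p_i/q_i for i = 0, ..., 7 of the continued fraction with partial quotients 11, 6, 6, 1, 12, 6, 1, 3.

Using the convergent recurrence p_i = a_i*p_{i-1} + p_{i-2}, q_i = a_i*q_{i-1} + q_{i-2} with p_{-2}=0, p_{-1}=1, q_{-2}=1, q_{-1}=0:
  i=0: a_0=11, p_0 = 11*1 + 0 = 11, q_0 = 11*0 + 1 = 1.
  i=1: a_1=6, p_1 = 6*11 + 1 = 67, q_1 = 6*1 + 0 = 6.
  i=2: a_2=6, p_2 = 6*67 + 11 = 413, q_2 = 6*6 + 1 = 37.
  i=3: a_3=1, p_3 = 1*413 + 67 = 480, q_3 = 1*37 + 6 = 43.
  i=4: a_4=12, p_4 = 12*480 + 413 = 6173, q_4 = 12*43 + 37 = 553.
  i=5: a_5=6, p_5 = 6*6173 + 480 = 37518, q_5 = 6*553 + 43 = 3361.
  i=6: a_6=1, p_6 = 1*37518 + 6173 = 43691, q_6 = 1*3361 + 553 = 3914.
  i=7: a_7=3, p_7 = 3*43691 + 37518 = 168591, q_7 = 3*3914 + 3361 = 15103.

11/1, 67/6, 413/37, 480/43, 6173/553, 37518/3361, 43691/3914, 168591/15103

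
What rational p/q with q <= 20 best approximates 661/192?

31/9

Expand x = 661/192 as a continued fraction with the Euclidean algorithm:
  661 = 3*192 + 85, so a_0 = 3.
  192 = 2*85 + 22, so a_1 = 2.
  85 = 3*22 + 19, so a_2 = 3.
  22 = 1*19 + 3, so a_3 = 1.
  19 = 6*3 + 1, so a_4 = 6.
  3 = 3*1 + 0, so a_5 = 3.
so x = [3; 2, 3, 1, 6, 3].
Convergents (p_i = a_i*p_{i-1} + p_{i-2}, q_i = a_i*q_{i-1} + q_{i-2} with p_{-2}=0, p_{-1}=1, q_{-2}=1, q_{-1}=0), until the denominator exceeds 20:
  i=0: a_0=3, p_0 = 3*1 + 0 = 3, q_0 = 3*0 + 1 = 1.
  i=1: a_1=2, p_1 = 2*3 + 1 = 7, q_1 = 2*1 + 0 = 2.
  i=2: a_2=3, p_2 = 3*7 + 3 = 24, q_2 = 3*2 + 1 = 7.
  i=3: a_3=1, p_3 = 1*24 + 7 = 31, q_3 = 1*7 + 2 = 9.
  i=4: a_4=6, p_4 = 6*31 + 24 = 210, q_4 = 6*9 + 7 = 61.
q_4 = 61 > 20, so the last convergent with denominator <= 20 is p_3/q_3 = 31/9.
The closest fraction with denominator <= 20 is either p_3/q_3 or the intermediate fraction (k*p_3 + p_2)/(k*q_3 + q_2) with the largest k >= 1 whose denominator stays <= 20; these approach x as k grows, and every other convergent or intermediate fraction in range is farther away.
Largest k: floor((20 - q_2)/q_3) = floor((20 - 7)/9) = 1.
That gives (1*31 + 24)/(1*9 + 7) = 55/16.
Compare the errors: |x - 31/9| = |661*9 - 31*192|/(192*9) = 3/1728, and |x - 55/16| = |661*16 - 55*192|/(192*16) = 16/3072.
Cross-multiplying, 3*3072 = 9216 < 27648 = 16*1728, so 3/1728 is smaller: the convergent 31/9 is closer to x than 55/16.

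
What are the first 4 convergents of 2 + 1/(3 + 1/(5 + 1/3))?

Using the convergent recurrence p_i = a_i*p_{i-1} + p_{i-2}, q_i = a_i*q_{i-1} + q_{i-2} with p_{-2}=0, p_{-1}=1, q_{-2}=1, q_{-1}=0:
  i=0: a_0=2, p_0 = 2*1 + 0 = 2, q_0 = 2*0 + 1 = 1.
  i=1: a_1=3, p_1 = 3*2 + 1 = 7, q_1 = 3*1 + 0 = 3.
  i=2: a_2=5, p_2 = 5*7 + 2 = 37, q_2 = 5*3 + 1 = 16.
  i=3: a_3=3, p_3 = 3*37 + 7 = 118, q_3 = 3*16 + 3 = 51.

2/1, 7/3, 37/16, 118/51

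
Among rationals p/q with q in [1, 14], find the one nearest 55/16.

31/9

Expand x = 55/16 as a continued fraction with the Euclidean algorithm:
  55 = 3*16 + 7, so a_0 = 3.
  16 = 2*7 + 2, so a_1 = 2.
  7 = 3*2 + 1, so a_2 = 3.
  2 = 2*1 + 0, so a_3 = 2.
so x = [3; 2, 3, 2].
Convergents (p_i = a_i*p_{i-1} + p_{i-2}, q_i = a_i*q_{i-1} + q_{i-2} with p_{-2}=0, p_{-1}=1, q_{-2}=1, q_{-1}=0), until the denominator exceeds 14:
  i=0: a_0=3, p_0 = 3*1 + 0 = 3, q_0 = 3*0 + 1 = 1.
  i=1: a_1=2, p_1 = 2*3 + 1 = 7, q_1 = 2*1 + 0 = 2.
  i=2: a_2=3, p_2 = 3*7 + 3 = 24, q_2 = 3*2 + 1 = 7.
  i=3: a_3=2, p_3 = 2*24 + 7 = 55, q_3 = 2*7 + 2 = 16.
q_3 = 16 > 14, so the last convergent with denominator <= 14 is p_2/q_2 = 24/7.
The closest fraction with denominator <= 14 is either p_2/q_2 or the intermediate fraction (k*p_2 + p_1)/(k*q_2 + q_1) with the largest k >= 1 whose denominator stays <= 14; these approach x as k grows, and every other convergent or intermediate fraction in range is farther away.
Largest k: floor((14 - q_1)/q_2) = floor((14 - 2)/7) = 1.
That gives (1*24 + 7)/(1*7 + 2) = 31/9.
Compare the errors: |x - 24/7| = |55*7 - 24*16|/(16*7) = 1/112, and |x - 31/9| = |55*9 - 31*16|/(16*9) = 1/144.
Cross-multiplying, 1*112 = 112 < 144 = 1*144, so 1/144 is smaller: the intermediate fraction 31/9 is closer to x than 24/7.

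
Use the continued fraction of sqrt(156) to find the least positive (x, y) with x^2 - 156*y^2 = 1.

First expand sqrt(156) as a continued fraction. With x_i = (sqrt(156) + m_i)/d_i and (m_0, d_0) = (0, 1): a_0 = floor(sqrt(156)) = 12, since 12^2 = 144 <= 156 < 169 = 13^2.
Iterate m_{i+1} = d_i*a_i - m_i, d_{i+1} = (156 - m_{i+1}^2)/d_i, a_{i+1} = floor((a_0 + m_{i+1})/d_{i+1}):
  m_1 = 1*12 - 0 = 12, d_1 = (156 - 12^2)/1 = 12/1 = 12, a_1 = floor((12 + 12)/12) = 2.
  m_2 = 12*2 - 12 = 12, d_2 = (156 - 12^2)/12 = 12/12 = 1, a_2 = floor((12 + 12)/1) = 24.
  m_3 = 1*24 - 12 = 12, d_3 = (156 - 12^2)/1 = 12/1 = 12: (m_3, d_3) = (m_1, d_1) = (12, 12), so from here the quotients repeat a_1, a_2; the period length is 2.
So sqrt(156) = [12; (2, 24)] with period length k = 2.
k is even, so the fundamental solution of x^2 - 156y^2 = 1 is (p_{k-1}, q_{k-1}) = (p_1, q_1); compute convergents through index 1.
Convergents (p_i = a_i*p_{i-1} + p_{i-2}, q_i = a_i*q_{i-1} + q_{i-2} with p_{-2}=0, p_{-1}=1, q_{-2}=1, q_{-1}=0):
  i=0: a_0=12, p_0 = 12*1 + 0 = 12, q_0 = 12*0 + 1 = 1.
  i=1: a_1=2, p_1 = 2*12 + 1 = 25, q_1 = 2*1 + 0 = 2.
Check: 25^2 - 156*2^2 = 625 - 624 = 1, so (x, y) = (25, 2) solves the equation, and by the theorem it is the least positive solution.

(x, y) = (25, 2)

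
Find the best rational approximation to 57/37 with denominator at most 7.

11/7

Expand x = 57/37 as a continued fraction with the Euclidean algorithm:
  57 = 1*37 + 20, so a_0 = 1.
  37 = 1*20 + 17, so a_1 = 1.
  20 = 1*17 + 3, so a_2 = 1.
  17 = 5*3 + 2, so a_3 = 5.
  3 = 1*2 + 1, so a_4 = 1.
  2 = 2*1 + 0, so a_5 = 2.
so x = [1; 1, 1, 5, 1, 2].
Convergents (p_i = a_i*p_{i-1} + p_{i-2}, q_i = a_i*q_{i-1} + q_{i-2} with p_{-2}=0, p_{-1}=1, q_{-2}=1, q_{-1}=0), until the denominator exceeds 7:
  i=0: a_0=1, p_0 = 1*1 + 0 = 1, q_0 = 1*0 + 1 = 1.
  i=1: a_1=1, p_1 = 1*1 + 1 = 2, q_1 = 1*1 + 0 = 1.
  i=2: a_2=1, p_2 = 1*2 + 1 = 3, q_2 = 1*1 + 1 = 2.
  i=3: a_3=5, p_3 = 5*3 + 2 = 17, q_3 = 5*2 + 1 = 11.
q_3 = 11 > 7, so the last convergent with denominator <= 7 is p_2/q_2 = 3/2.
The closest fraction with denominator <= 7 is either p_2/q_2 or the intermediate fraction (k*p_2 + p_1)/(k*q_2 + q_1) with the largest k >= 1 whose denominator stays <= 7; these approach x as k grows, and every other convergent or intermediate fraction in range is farther away.
Largest k: floor((7 - q_1)/q_2) = floor((7 - 1)/2) = 3.
That gives (3*3 + 2)/(3*2 + 1) = 11/7.
Compare the errors: |x - 3/2| = |57*2 - 3*37|/(37*2) = 3/74, and |x - 11/7| = |57*7 - 11*37|/(37*7) = 8/259.
Cross-multiplying, 8*74 = 592 < 777 = 3*259, so 8/259 is smaller: the intermediate fraction 11/7 is closer to x than 3/2.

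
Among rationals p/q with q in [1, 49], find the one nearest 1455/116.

Expand x = 1455/116 as a continued fraction with the Euclidean algorithm:
  1455 = 12*116 + 63, so a_0 = 12.
  116 = 1*63 + 53, so a_1 = 1.
  63 = 1*53 + 10, so a_2 = 1.
  53 = 5*10 + 3, so a_3 = 5.
  10 = 3*3 + 1, so a_4 = 3.
  3 = 3*1 + 0, so a_5 = 3.
so x = [12; 1, 1, 5, 3, 3].
Convergents (p_i = a_i*p_{i-1} + p_{i-2}, q_i = a_i*q_{i-1} + q_{i-2} with p_{-2}=0, p_{-1}=1, q_{-2}=1, q_{-1}=0), until the denominator exceeds 49:
  i=0: a_0=12, p_0 = 12*1 + 0 = 12, q_0 = 12*0 + 1 = 1.
  i=1: a_1=1, p_1 = 1*12 + 1 = 13, q_1 = 1*1 + 0 = 1.
  i=2: a_2=1, p_2 = 1*13 + 12 = 25, q_2 = 1*1 + 1 = 2.
  i=3: a_3=5, p_3 = 5*25 + 13 = 138, q_3 = 5*2 + 1 = 11.
  i=4: a_4=3, p_4 = 3*138 + 25 = 439, q_4 = 3*11 + 2 = 35.
  i=5: a_5=3, p_5 = 3*439 + 138 = 1455, q_5 = 3*35 + 11 = 116.
q_5 = 116 > 49, so the last convergent with denominator <= 49 is p_4/q_4 = 439/35.
The closest fraction with denominator <= 49 is either p_4/q_4 or the intermediate fraction (k*p_4 + p_3)/(k*q_4 + q_3) with the largest k >= 1 whose denominator stays <= 49; these approach x as k grows, and every other convergent or intermediate fraction in range is farther away.
Largest k: floor((49 - q_3)/q_4) = floor((49 - 11)/35) = 1.
That gives (1*439 + 138)/(1*35 + 11) = 577/46.
Compare the errors: |x - 439/35| = |1455*35 - 439*116|/(116*35) = 1/4060, and |x - 577/46| = |1455*46 - 577*116|/(116*46) = 2/5336.
Cross-multiplying, 1*5336 = 5336 < 8120 = 2*4060, so 1/4060 is smaller: the convergent 439/35 is closer to x than 577/46.

439/35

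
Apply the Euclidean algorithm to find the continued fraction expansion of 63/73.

[0; 1, 6, 3, 3]

Run the Euclidean algorithm on 63 and 73; the successive quotients are the partial quotients a_0, a_1, ... (each step inverts the fractional part left over by the previous one):
  63 = 0*73 + 63, so a_0 = 0.
  73 = 1*63 + 10, so a_1 = 1.
  63 = 6*10 + 3, so a_2 = 6.
  10 = 3*3 + 1, so a_3 = 3.
  3 = 3*1 + 0, so a_4 = 3.
The remainder reaches 0 after 5 divisions, so the expansion has 5 partial quotients, read off in order.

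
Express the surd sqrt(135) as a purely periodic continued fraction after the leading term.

Write x_i = (sqrt(135) + m_i)/d_i with (m_0, d_0) = (0, 1). a_0 = floor(sqrt(135)) = 11, since 11^2 = 121 <= 135 < 144 = 12^2.
Iterate m_{i+1} = d_i*a_i - m_i, d_{i+1} = (135 - m_{i+1}^2)/d_i, a_{i+1} = floor((a_0 + m_{i+1})/d_{i+1}):
  m_1 = 1*11 - 0 = 11, d_1 = (135 - 11^2)/1 = 14/1 = 14, a_1 = floor((11 + 11)/14) = 1.
  m_2 = 14*1 - 11 = 3, d_2 = (135 - 3^2)/14 = 126/14 = 9, a_2 = floor((11 + 3)/9) = 1.
  m_3 = 9*1 - 3 = 6, d_3 = (135 - 6^2)/9 = 99/9 = 11, a_3 = floor((11 + 6)/11) = 1.
  m_4 = 11*1 - 6 = 5, d_4 = (135 - 5^2)/11 = 110/11 = 10, a_4 = floor((11 + 5)/10) = 1.
  m_5 = 10*1 - 5 = 5, d_5 = (135 - 5^2)/10 = 110/10 = 11, a_5 = floor((11 + 5)/11) = 1.
  m_6 = 11*1 - 5 = 6, d_6 = (135 - 6^2)/11 = 99/11 = 9, a_6 = floor((11 + 6)/9) = 1.
  m_7 = 9*1 - 6 = 3, d_7 = (135 - 3^2)/9 = 126/9 = 14, a_7 = floor((11 + 3)/14) = 1.
  m_8 = 14*1 - 3 = 11, d_8 = (135 - 11^2)/14 = 14/14 = 1, a_8 = floor((11 + 11)/1) = 22.
  m_9 = 1*22 - 11 = 11, d_9 = (135 - 11^2)/1 = 14/1 = 14: (m_9, d_9) = (m_1, d_1) = (11, 14), so from here the quotients repeat a_1, ..., a_8; the period length is 8.
Hence the expansion of sqrt(135) is a_0 = 11 followed by the repeating block 1, 1, 1, 1, 1, 1, 1, 22 (period 8).

[11; (1, 1, 1, 1, 1, 1, 1, 22)]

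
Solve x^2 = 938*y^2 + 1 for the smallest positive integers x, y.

(x, y) = (17151, 560)

First expand sqrt(938) as a continued fraction. With x_i = (sqrt(938) + m_i)/d_i and (m_0, d_0) = (0, 1): a_0 = floor(sqrt(938)) = 30, since 30^2 = 900 <= 938 < 961 = 31^2.
Iterate m_{i+1} = d_i*a_i - m_i, d_{i+1} = (938 - m_{i+1}^2)/d_i, a_{i+1} = floor((a_0 + m_{i+1})/d_{i+1}):
  m_1 = 1*30 - 0 = 30, d_1 = (938 - 30^2)/1 = 38/1 = 38, a_1 = floor((30 + 30)/38) = 1.
  m_2 = 38*1 - 30 = 8, d_2 = (938 - 8^2)/38 = 874/38 = 23, a_2 = floor((30 + 8)/23) = 1.
  m_3 = 23*1 - 8 = 15, d_3 = (938 - 15^2)/23 = 713/23 = 31, a_3 = floor((30 + 15)/31) = 1.
  m_4 = 31*1 - 15 = 16, d_4 = (938 - 16^2)/31 = 682/31 = 22, a_4 = floor((30 + 16)/22) = 2.
  m_5 = 22*2 - 16 = 28, d_5 = (938 - 28^2)/22 = 154/22 = 7, a_5 = floor((30 + 28)/7) = 8.
  m_6 = 7*8 - 28 = 28, d_6 = (938 - 28^2)/7 = 154/7 = 22, a_6 = floor((30 + 28)/22) = 2.
  m_7 = 22*2 - 28 = 16, d_7 = (938 - 16^2)/22 = 682/22 = 31, a_7 = floor((30 + 16)/31) = 1.
  m_8 = 31*1 - 16 = 15, d_8 = (938 - 15^2)/31 = 713/31 = 23, a_8 = floor((30 + 15)/23) = 1.
  m_9 = 23*1 - 15 = 8, d_9 = (938 - 8^2)/23 = 874/23 = 38, a_9 = floor((30 + 8)/38) = 1.
  m_10 = 38*1 - 8 = 30, d_10 = (938 - 30^2)/38 = 38/38 = 1, a_10 = floor((30 + 30)/1) = 60.
  m_11 = 1*60 - 30 = 30, d_11 = (938 - 30^2)/1 = 38/1 = 38: (m_11, d_11) = (m_1, d_1) = (30, 38), so from here the quotients repeat a_1, ..., a_10; the period length is 10.
So sqrt(938) = [30; (1, 1, 1, 2, 8, 2, 1, 1, 1, 60)] with period length k = 10.
k is even, so the fundamental solution of x^2 - 938y^2 = 1 is (p_{k-1}, q_{k-1}) = (p_9, q_9); compute convergents through index 9.
Convergents (p_i = a_i*p_{i-1} + p_{i-2}, q_i = a_i*q_{i-1} + q_{i-2} with p_{-2}=0, p_{-1}=1, q_{-2}=1, q_{-1}=0):
  i=0: a_0=30, p_0 = 30*1 + 0 = 30, q_0 = 30*0 + 1 = 1.
  i=1: a_1=1, p_1 = 1*30 + 1 = 31, q_1 = 1*1 + 0 = 1.
  i=2: a_2=1, p_2 = 1*31 + 30 = 61, q_2 = 1*1 + 1 = 2.
  i=3: a_3=1, p_3 = 1*61 + 31 = 92, q_3 = 1*2 + 1 = 3.
  i=4: a_4=2, p_4 = 2*92 + 61 = 245, q_4 = 2*3 + 2 = 8.
  i=5: a_5=8, p_5 = 8*245 + 92 = 2052, q_5 = 8*8 + 3 = 67.
  i=6: a_6=2, p_6 = 2*2052 + 245 = 4349, q_6 = 2*67 + 8 = 142.
  i=7: a_7=1, p_7 = 1*4349 + 2052 = 6401, q_7 = 1*142 + 67 = 209.
  i=8: a_8=1, p_8 = 1*6401 + 4349 = 10750, q_8 = 1*209 + 142 = 351.
  i=9: a_9=1, p_9 = 1*10750 + 6401 = 17151, q_9 = 1*351 + 209 = 560.
Check: 17151^2 - 938*560^2 = 294156801 - 294156800 = 1, so (x, y) = (17151, 560) solves the equation, and by the theorem it is the least positive solution.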